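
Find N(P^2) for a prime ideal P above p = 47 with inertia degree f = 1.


N(P^a) = p^(a*f)
= 47^(2*1)
= 47^2
= 2209

2209


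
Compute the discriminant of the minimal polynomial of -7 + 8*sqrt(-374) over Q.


The element -7 + 8*sqrt(-374) has minimal polynomial:
x^2 + 14*x + 23985
Discriminant = (14)^2 - 4*(23985)
= 196 - 95940
= -95744

-95744


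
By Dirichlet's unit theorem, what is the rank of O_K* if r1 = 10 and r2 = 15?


By Dirichlet's unit theorem:
rank = r1 + r2 - 1
= 10 + 15 - 1
= 24

24


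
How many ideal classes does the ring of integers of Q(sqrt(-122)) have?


K = Q(sqrt(-122)). d mod 4 = 2, so D = disc(K) = 4d = -488
h(K) equals the number of primitive reduced positive-definite forms (a, b, c) = a*x^2 + b*x*y + c*y^2 with b^2 - 4ac = D,
where reduced means |b| <= a <= c, with b >= 0 whenever |b| = a or a = c, and primitive means gcd(a, b, c) = 1.
Reduced forces 3a^2 <= |D| = 488, so 1 <= a <= 12; b must have the parity of D, and c = (b^2 - D)/(4a) must be an integer >= a.
Enumerate a = 1..12, b in [-a, a]:
  a=1: (1, 0, 122)  [1]
  a=2: (2, 0, 61)  [1]
  a=3: (3, -2, 41), (3, 2, 41)  [2]
  a=4..5: none
  a=6: (6, -4, 21), (6, 4, 21)  [2]
  a=7: (7, -4, 18), (7, 4, 18)  [2]
  a=8: none
  a=9: (9, -4, 14), (9, 4, 14)  [2]
  a=10..12: none
Total reduced forms: 1 + 1 + 2 + 2 + 2 + 2 = 10
h = 10

10


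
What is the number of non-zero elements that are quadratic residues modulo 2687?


For prime p, the number of non-zero quadratic residues is (p-1)/2.
= (2687-1)/2
= 1343

1343


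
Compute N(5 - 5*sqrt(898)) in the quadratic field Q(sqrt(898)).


N(a + b*sqrt(d)) = a^2 - d*b^2
= (5)^2 - (898)*(-5)^2
= 25 - 22450
= -22425

-22425


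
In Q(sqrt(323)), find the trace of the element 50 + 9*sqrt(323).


Tr(a + b*sqrt(d)) = (a + b*sqrt(d)) + (a - b*sqrt(d)) = 2a
= 2 * (50)
= 100

100


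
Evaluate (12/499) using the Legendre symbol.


p = 499 is prime, so compute (12/499) with the reciprocity algorithm (Jacobi-symbol steps: pull out 2s via (2/n), flip via reciprocity, reduce):
  pull out 2: (2/499) = -1  (since 499 mod 8 = 3)
  pull out 2: (2/499) = -1  (since 499 mod 8 = 3)
  reciprocity: (3/499) -> -(499/3)
  reduce: (1/3)
  (1/3) = 1
Product of signs = -1
(12/499) = -1

-1


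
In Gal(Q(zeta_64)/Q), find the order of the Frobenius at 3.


The Frobenius at p in Gal(Q(zeta_n)/Q) = (Z/nZ)* is the class of p, so its order is ord_64(3), the smallest k >= 1 with 3^k = 1 mod 64.
n = 64 = 2^6, phi(64) = 32; the order divides phi(n).
Divisors of 32: 1, 2, 4, 8, 16, 32
Repeated squaring mod 64: 3^1 = 3, 3^2 = 9, 3^4 = 17, 3^8 = 33, 3^16 = 1, 3^32 = 1
Test divisors in increasing order:
  k=1: 3^1 = 3 mod 64
  k=2: 3^2 = 9 mod 64
  k=4: 3^4 = 17 mod 64
  k=8: 3^8 = 33 mod 64
  k=16: 3^16 = 1 mod 64  <- first divisor giving 1
Order = 16

16


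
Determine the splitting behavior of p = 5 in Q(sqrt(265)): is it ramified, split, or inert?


K = Q(sqrt(265)). Since d mod 4 = 1, disc(K) = 265.
Check p | disc: 265 mod 5 = 0.
p divides disc, so p ramifies: (p) = P^2 with e=2, f=1, g=1.
Therefore p is ramified.

ramified


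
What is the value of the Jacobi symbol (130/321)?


Compute (130/321) via quadratic reciprocity:
  pull out 2: (2/321) = +1  (since 321 mod 8 = 1)
  reciprocity: (65/321) -> +(321/65)
  reduce: (61/65)
  reciprocity: (61/65) -> +(65/61)
  reduce: (4/61)
  pull out 2: (2/61) = -1  (since 61 mod 8 = 5)
  pull out 2: (2/61) = -1  (since 61 mod 8 = 5)
  (1/61) = 1
Product of signs = 1

1


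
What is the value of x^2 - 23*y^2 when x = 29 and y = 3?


x^2 - d*y^2
= 29^2 - 23*3^2
= 841 - 207
= 634

634


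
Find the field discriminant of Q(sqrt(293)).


For K = Q(sqrt(d)) with d squarefree: disc(K) = d if d = 1 mod 4, and disc(K) = 4d if d = 2 or 3 mod 4.
Here d = 293, and d mod 4 = 1.
d = 1 mod 4 (O_K = Z[(1+sqrt(d))/2]), so disc(K) = d = 293

293


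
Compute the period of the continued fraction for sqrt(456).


Run the CF algorithm for sqrt(456).
a_0 = floor(sqrt(456)) = 21; set m_0=0, q_0=1.
Recurrence: m' = q*a - m,  q' = (d - m'^2)/q,  a' = floor((a_0 + m')/q').
  step 1: m=21, q=15, a=2
  step 2: m=9, q=25, a=1
  step 3: m=16, q=8, a=4
  step 4: m=16, q=25, a=1
  step 5: m=9, q=15, a=2
  step 6: m=21, q=1, a=42
a_6 = 2*a_0 = 42, so the period closes here.
sqrt(456) = [21; 2, 1, 4, 1, 2, 42]
Period length = 6

6


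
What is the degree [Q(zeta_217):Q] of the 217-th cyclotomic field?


The degree equals Euler's totient phi(217).
217 = 7 * 31
phi(217) = 180

180


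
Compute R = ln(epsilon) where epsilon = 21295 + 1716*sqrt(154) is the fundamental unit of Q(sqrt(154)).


epsilon = 21295 + 1716*sqrt(154)
= 42590.0000
R = ln(42590.0000)
= 10.6594

10.6594


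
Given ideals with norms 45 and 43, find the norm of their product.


N(IJ) = N(I) * N(J)
= 45 * 43
= 1935

1935


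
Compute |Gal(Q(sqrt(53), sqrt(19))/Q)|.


The 2 square roots of distinct primes are multiplicatively independent over Q,
so [K:Q] = 2^2 and Gal(K/Q) is isomorphic to (Z/2Z)^2.
|Gal| = 2^2 = 4

4


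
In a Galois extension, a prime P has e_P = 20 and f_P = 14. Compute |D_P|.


|D_P| = e * f
= 20 * 14
= 280

280


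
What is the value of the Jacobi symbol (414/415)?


Compute (414/415) via quadratic reciprocity:
  pull out 2: (2/415) = +1  (since 415 mod 8 = 7)
  reciprocity: (207/415) -> -(415/207)
  reduce: (1/207)
  (1/207) = 1
Product of signs = -1

-1


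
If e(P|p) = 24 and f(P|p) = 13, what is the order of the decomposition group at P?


|D_P| = e * f
= 24 * 13
= 312

312


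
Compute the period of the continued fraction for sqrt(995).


Run the CF algorithm for sqrt(995).
a_0 = floor(sqrt(995)) = 31; set m_0=0, q_0=1.
Recurrence: m' = q*a - m,  q' = (d - m'^2)/q,  a' = floor((a_0 + m')/q').
  step 1: m=31, q=34, a=1
  step 2: m=3, q=29, a=1
  step 3: m=26, q=11, a=5
  step 4: m=29, q=14, a=4
  step 5: m=27, q=19, a=3
  step 6: m=30, q=5, a=12
  step 7: m=30, q=19, a=3
  step 8: m=27, q=14, a=4
  step 9: m=29, q=11, a=5
  step 10: m=26, q=29, a=1
  step 11: m=3, q=34, a=1
  step 12: m=31, q=1, a=62
a_12 = 2*a_0 = 62, so the period closes here.
sqrt(995) = [31; 1, 1, 5, 4, 3, 12, 3, 4, 5, 1, 1, 62]
Period length = 12

12


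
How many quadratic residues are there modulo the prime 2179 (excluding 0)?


For prime p, the number of non-zero quadratic residues is (p-1)/2.
= (2179-1)/2
= 1089

1089


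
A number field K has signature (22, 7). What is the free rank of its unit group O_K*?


By Dirichlet's unit theorem:
rank = r1 + r2 - 1
= 22 + 7 - 1
= 28

28


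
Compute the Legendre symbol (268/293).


p = 293 is prime, so compute (268/293) with the reciprocity algorithm (Jacobi-symbol steps: pull out 2s via (2/n), flip via reciprocity, reduce):
  pull out 2: (2/293) = -1  (since 293 mod 8 = 5)
  pull out 2: (2/293) = -1  (since 293 mod 8 = 5)
  reciprocity: (67/293) -> +(293/67)
  reduce: (25/67)
  reciprocity: (25/67) -> +(67/25)
  reduce: (17/25)
  reciprocity: (17/25) -> +(25/17)
  reduce: (8/17)
  pull out 2: (2/17) = +1  (since 17 mod 8 = 1)
  pull out 2: (2/17) = +1  (since 17 mod 8 = 1)
  pull out 2: (2/17) = +1  (since 17 mod 8 = 1)
  (1/17) = 1
Product of signs = 1
(268/293) = 1

1


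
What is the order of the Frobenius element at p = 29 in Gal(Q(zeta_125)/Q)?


The Frobenius at p in Gal(Q(zeta_n)/Q) = (Z/nZ)* is the class of p, so its order is ord_125(29), the smallest k >= 1 with 29^k = 1 mod 125.
n = 125 = 5^3, phi(125) = 100; the order divides phi(n).
Divisors of 100: 1, 2, 4, 5, 10, 20, 25, 50, 100
Repeated squaring mod 125: 29^1 = 29, 29^2 = 91, 29^4 = 31, 29^8 = 86, 29^16 = 21, 29^32 = 66, 29^64 = 106
Test divisors in increasing order:
  k=1: 29^1 = 29 mod 125
  k=2: 29^2 = 91 mod 125
  k=4: 29^4 = 31 mod 125
  k=5: 29^5 = 31 * 29 = 24 mod 125
  k=10: 29^10 = 86 * 91 = 76 mod 125
  k=20: 29^20 = 21 * 31 = 26 mod 125
  k=25: 29^25 = 21 * 86 * 29 = 124 mod 125
  k=50: 29^50 = 66 * 21 * 91 = 1 mod 125  <- first divisor giving 1
Order = 50

50


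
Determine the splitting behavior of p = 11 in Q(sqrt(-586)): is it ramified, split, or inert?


K = Q(sqrt(-586)). Since d mod 4 = 2, disc(K) = -2344.
Check p | disc: -2344 mod 11 = 10.
p does not divide disc. Compute Legendre symbol (d/p):
8^((11-1)/2) mod 11 = -1
(d/p) = -1, so p is inert: (p) stays prime with e=1, f=2, g=1.
Therefore p is inert.

inert


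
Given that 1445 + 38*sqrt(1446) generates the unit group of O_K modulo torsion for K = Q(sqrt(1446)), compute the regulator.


epsilon = 1445 + 38*sqrt(1446)
= 2889.9997
R = ln(2889.9997)
= 7.9690

7.9690


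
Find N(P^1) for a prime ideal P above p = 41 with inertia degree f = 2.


N(P^a) = p^(a*f)
= 41^(1*2)
= 41^2
= 1681

1681


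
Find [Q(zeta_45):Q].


The degree equals Euler's totient phi(45).
45 = 3^2 * 5
phi(45) = 24

24


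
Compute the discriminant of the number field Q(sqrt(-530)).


For K = Q(sqrt(d)) with d squarefree: disc(K) = d if d = 1 mod 4, and disc(K) = 4d if d = 2 or 3 mod 4.
Here d = -530, and d mod 4 = 2.
d = 2 mod 4, not 1 (O_K = Z[sqrt(d)]), so disc(K) = 4d = 4 * (-530) = -2120

-2120


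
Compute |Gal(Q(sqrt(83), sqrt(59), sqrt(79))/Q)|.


The 3 square roots of distinct primes are multiplicatively independent over Q,
so [K:Q] = 2^3 and Gal(K/Q) is isomorphic to (Z/2Z)^3.
|Gal| = 2^3 = 8

8


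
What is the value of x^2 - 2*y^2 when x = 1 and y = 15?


x^2 - d*y^2
= 1^2 - 2*15^2
= 1 - 450
= -449

-449


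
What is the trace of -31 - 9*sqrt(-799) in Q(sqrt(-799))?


Tr(a + b*sqrt(d)) = (a + b*sqrt(d)) + (a - b*sqrt(d)) = 2a
= 2 * (-31)
= -62

-62


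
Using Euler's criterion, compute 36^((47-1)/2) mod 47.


p = 47 is prime and the exponent is (p-1)/2 = 23, so by Euler's criterion 36^23 = (36/47) = +1 or -1 mod 47.
Compute by square-and-multiply:
  23 = 16 + 4 + 2 + 1 (binary 10111)
  Repeated squaring mod 47: 36^1 = 36, 36^2 = 27, 36^4 = 24, 36^8 = 12, 36^16 = 3
  36^23 = 36^16 * 36^4 * 36^2 * 36^1 = 3 * 24 * 27 * 36 mod 47
    3 * 24 = 72 = 25 mod 47
    25 * 27 = 675 = 17 mod 47
    17 * 36 = 612 = 1 mod 47
  36^23 = 1 mod 47
Result 1: 36 is a quadratic residue mod 47.
36^23 mod 47 = 1

1


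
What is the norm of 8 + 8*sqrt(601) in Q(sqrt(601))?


N(a + b*sqrt(d)) = a^2 - d*b^2
= (8)^2 - (601)*(8)^2
= 64 - 38464
= -38400

-38400


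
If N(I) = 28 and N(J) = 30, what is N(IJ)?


N(IJ) = N(I) * N(J)
= 28 * 30
= 840

840


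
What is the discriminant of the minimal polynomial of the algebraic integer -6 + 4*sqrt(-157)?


The element -6 + 4*sqrt(-157) has minimal polynomial:
x^2 + 12*x + 2548
Discriminant = (12)^2 - 4*(2548)
= 144 - 10192
= -10048

-10048


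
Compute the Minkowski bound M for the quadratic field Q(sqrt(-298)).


d = -298, d mod 4 = 2, so disc(K) = 4d = -1192; |disc(K)| = 1192
Imaginary quadratic field, so n = 2, s = r2 = 1, r1 = 0
M = (n!/n^n) * (4/pi)^s * sqrt(|disc(K)|) = (2!/2^2) * (4/pi)^1 * sqrt(1192)
= 0.5 * 1.273240 * 34.525353
= 21.9795

21.9795


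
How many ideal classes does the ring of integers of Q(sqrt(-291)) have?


K = Q(sqrt(-291)). d mod 4 = 1, so D = disc(K) = d = -291
h(K) equals the number of primitive reduced positive-definite forms (a, b, c) = a*x^2 + b*x*y + c*y^2 with b^2 - 4ac = D,
where reduced means |b| <= a <= c, with b >= 0 whenever |b| = a or a = c, and primitive means gcd(a, b, c) = 1.
Reduced forces 3a^2 <= |D| = 291, so 1 <= a <= 9; b must have the parity of D, and c = (b^2 - D)/(4a) must be an integer >= a.
Enumerate a = 1..9, b in [-a, a]:
  a=1: (1, 1, 73)  [1]
  a=2: none
  a=3: (3, 3, 25)  [1]
  a=4: none
  a=5: (5, -3, 15), (5, 3, 15)  [2]
  a=6..9: none
Total reduced forms: 1 + 1 + 2 = 4
h = 4

4


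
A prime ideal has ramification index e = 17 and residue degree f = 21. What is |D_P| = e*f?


|D_P| = e * f
= 17 * 21
= 357

357


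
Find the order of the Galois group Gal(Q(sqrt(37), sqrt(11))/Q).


The 2 square roots of distinct primes are multiplicatively independent over Q,
so [K:Q] = 2^2 and Gal(K/Q) is isomorphic to (Z/2Z)^2.
|Gal| = 2^2 = 4

4


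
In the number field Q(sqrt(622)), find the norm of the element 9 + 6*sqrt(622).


N(a + b*sqrt(d)) = a^2 - d*b^2
= (9)^2 - (622)*(6)^2
= 81 - 22392
= -22311

-22311


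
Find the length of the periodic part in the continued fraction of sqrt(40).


Run the CF algorithm for sqrt(40).
a_0 = floor(sqrt(40)) = 6; set m_0=0, q_0=1.
Recurrence: m' = q*a - m,  q' = (d - m'^2)/q,  a' = floor((a_0 + m')/q').
  step 1: m=6, q=4, a=3
  step 2: m=6, q=1, a=12
a_2 = 2*a_0 = 12, so the period closes here.
sqrt(40) = [6; 3, 12]
Period length = 2

2


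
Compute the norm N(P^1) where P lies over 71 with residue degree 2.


N(P^a) = p^(a*f)
= 71^(1*2)
= 71^2
= 5041

5041


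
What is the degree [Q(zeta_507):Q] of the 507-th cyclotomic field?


The degree equals Euler's totient phi(507).
507 = 3 * 13^2
phi(507) = 312

312


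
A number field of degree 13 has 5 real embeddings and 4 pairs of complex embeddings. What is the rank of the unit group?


By Dirichlet's unit theorem:
rank = r1 + r2 - 1
= 5 + 4 - 1
= 8

8


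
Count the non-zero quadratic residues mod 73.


For prime p, the number of non-zero quadratic residues is (p-1)/2.
= (73-1)/2
= 36

36


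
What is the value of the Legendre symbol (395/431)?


p = 431 is prime, so compute (395/431) with the reciprocity algorithm (Jacobi-symbol steps: pull out 2s via (2/n), flip via reciprocity, reduce):
  reciprocity: (395/431) -> -(431/395)
  reduce: (36/395)
  pull out 2: (2/395) = -1  (since 395 mod 8 = 3)
  pull out 2: (2/395) = -1  (since 395 mod 8 = 3)
  reciprocity: (9/395) -> +(395/9)
  reduce: (8/9)
  pull out 2: (2/9) = +1  (since 9 mod 8 = 1)
  pull out 2: (2/9) = +1  (since 9 mod 8 = 1)
  pull out 2: (2/9) = +1  (since 9 mod 8 = 1)
  (1/9) = 1
Product of signs = -1
(395/431) = -1

-1


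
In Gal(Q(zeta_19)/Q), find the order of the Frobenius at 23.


The Frobenius at p in Gal(Q(zeta_n)/Q) = (Z/nZ)* is the class of p, so its order is ord_19(23), the smallest k >= 1 with 23^k = 1 mod 19.
n = 19 = 19, phi(19) = 18; the order divides phi(n).
Divisors of 18: 1, 2, 3, 6, 9, 18
Repeated squaring mod 19: 23^1 = 4, 23^2 = 16, 23^4 = 9, 23^8 = 5, 23^16 = 6
Test divisors in increasing order:
  k=1: 23^1 = 4 mod 19
  k=2: 23^2 = 16 mod 19
  k=3: 23^3 = 16 * 4 = 7 mod 19
  k=6: 23^6 = 9 * 16 = 11 mod 19
  k=9: 23^9 = 5 * 4 = 1 mod 19  <- first divisor giving 1
Order = 9

9


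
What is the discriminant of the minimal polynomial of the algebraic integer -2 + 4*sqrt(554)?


The element -2 + 4*sqrt(554) has minimal polynomial:
x^2 + 4*x - 8860
Discriminant = (4)^2 - 4*(-8860)
= 16 + 35440
= 35456

35456


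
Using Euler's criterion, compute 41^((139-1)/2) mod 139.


p = 139 is prime and the exponent is (p-1)/2 = 69, so by Euler's criterion 41^69 = (41/139) = +1 or -1 mod 139.
Compute by square-and-multiply:
  69 = 64 + 4 + 1 (binary 1000101)
  Repeated squaring mod 139: 41^1 = 41, 41^2 = 13, 41^4 = 30, 41^8 = 66, 41^16 = 47, 41^32 = 124, 41^64 = 86
  41^69 = 41^64 * 41^4 * 41^1 = 86 * 30 * 41 mod 139
    86 * 30 = 2580 = 78 mod 139
    78 * 41 = 3198 = 1 mod 139
  41^69 = 1 mod 139
Result 1: 41 is a quadratic residue mod 139.
41^69 mod 139 = 1

1


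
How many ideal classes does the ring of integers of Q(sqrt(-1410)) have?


K = Q(sqrt(-1410)). d mod 4 = 2, so D = disc(K) = 4d = -5640
h(K) equals the number of primitive reduced positive-definite forms (a, b, c) = a*x^2 + b*x*y + c*y^2 with b^2 - 4ac = D,
where reduced means |b| <= a <= c, with b >= 0 whenever |b| = a or a = c, and primitive means gcd(a, b, c) = 1.
Reduced forces 3a^2 <= |D| = 5640, so 1 <= a <= 43; b must have the parity of D, and c = (b^2 - D)/(4a) must be an integer >= a.
Enumerate a = 1..43, b in [-a, a]:
  a=1: (1, 0, 1410)  [1]
  a=2: (2, 0, 705)  [1]
  a=3: (3, 0, 470)  [1]
  a=4: none
  a=5: (5, 0, 282)  [1]
  a=6: (6, 0, 235)  [1]
  a=7: (7, -4, 202), (7, 4, 202)  [2]
  a=8..9: none
  a=10: (10, 0, 141)  [1]
  a=11: (11, -6, 129), (11, 6, 129)  [2]
  a=12..13: none
  a=14: (14, -4, 101), (14, 4, 101)  [2]
  a=15: (15, 0, 94)  [1]
  a=16: none
  a=17: (17, -2, 83), (17, 2, 83)  [2]
  a=18..20: none
  a=21: (21, -18, 71), (21, 18, 71)  [2]
  a=22: (22, -16, 67), (22, 16, 67)  [2]
  a=23: (23, -8, 62), (23, 8, 62)  [2]
  a=24..29: none
  a=30: (30, 0, 47)  [1]
  a=31: (31, -8, 46), (31, 8, 46)  [2]
  a=32: none
  a=33: (33, -6, 43), (33, 6, 43)  [2]
  a=34: (34, -32, 49), (34, 32, 49)  [2]
  a=35: (35, -10, 41), (35, 10, 41)  [2]
  a=36: none
  a=37: (37, -24, 42), (37, 24, 42)  [2]
  a=38..43: none
Total reduced forms: 1 + 1 + 1 + 1 + 1 + 2 + 1 + 2 + 2 + 1 + 2 + 2 + 2 + 2 + 1 + 2 + 2 + 2 + 2 + 2 = 32
h = 32

32


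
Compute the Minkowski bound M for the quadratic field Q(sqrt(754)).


d = 754, d mod 4 = 2, so disc(K) = 4d = 3016; |disc(K)| = 3016
Real quadratic field, so n = 2, s = r2 = 0, r1 = 2
M = (n!/n^n) * (4/pi)^s * sqrt(|disc(K)|) = (2!/2^2) * (4/pi)^0 * sqrt(3016)
= 0.5 * 1.000000 * 54.918121
= 27.4591

27.4591


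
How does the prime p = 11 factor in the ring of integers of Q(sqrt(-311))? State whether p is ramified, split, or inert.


K = Q(sqrt(-311)). Since d mod 4 = 1, disc(K) = -311.
Check p | disc: -311 mod 11 = 8.
p does not divide disc. Compute Legendre symbol (d/p):
8^((11-1)/2) mod 11 = -1
(d/p) = -1, so p is inert: (p) stays prime with e=1, f=2, g=1.
Therefore p is inert.

inert


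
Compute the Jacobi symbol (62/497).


Compute (62/497) via quadratic reciprocity:
  pull out 2: (2/497) = +1  (since 497 mod 8 = 1)
  reciprocity: (31/497) -> +(497/31)
  reduce: (1/31)
  (1/31) = 1
Product of signs = 1

1


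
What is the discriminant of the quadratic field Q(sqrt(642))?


For K = Q(sqrt(d)) with d squarefree: disc(K) = d if d = 1 mod 4, and disc(K) = 4d if d = 2 or 3 mod 4.
Here d = 642, and d mod 4 = 2.
d = 2 mod 4, not 1 (O_K = Z[sqrt(d)]), so disc(K) = 4d = 4 * (642) = 2568

2568


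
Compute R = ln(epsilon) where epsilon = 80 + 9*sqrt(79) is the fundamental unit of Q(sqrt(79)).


epsilon = 80 + 9*sqrt(79)
= 159.9937
R = ln(159.9937)
= 5.0751

5.0751


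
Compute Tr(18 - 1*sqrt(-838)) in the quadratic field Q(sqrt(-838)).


Tr(a + b*sqrt(d)) = (a + b*sqrt(d)) + (a - b*sqrt(d)) = 2a
= 2 * (18)
= 36

36


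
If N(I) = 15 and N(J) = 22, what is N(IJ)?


N(IJ) = N(I) * N(J)
= 15 * 22
= 330

330


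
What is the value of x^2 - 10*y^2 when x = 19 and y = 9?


x^2 - d*y^2
= 19^2 - 10*9^2
= 361 - 810
= -449

-449


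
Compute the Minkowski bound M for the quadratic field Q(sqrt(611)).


d = 611, d mod 4 = 3, so disc(K) = 4d = 2444; |disc(K)| = 2444
Real quadratic field, so n = 2, s = r2 = 0, r1 = 2
M = (n!/n^n) * (4/pi)^s * sqrt(|disc(K)|) = (2!/2^2) * (4/pi)^0 * sqrt(2444)
= 0.5 * 1.000000 * 49.436828
= 24.7184

24.7184


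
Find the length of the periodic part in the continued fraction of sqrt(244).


Run the CF algorithm for sqrt(244).
a_0 = floor(sqrt(244)) = 15; set m_0=0, q_0=1.
Recurrence: m' = q*a - m,  q' = (d - m'^2)/q,  a' = floor((a_0 + m')/q').
  step 1: m=15, q=19, a=1
  step 2: m=4, q=12, a=1
  step 3: m=8, q=15, a=1
  step 4: m=7, q=13, a=1
  step 5: m=6, q=16, a=1
  step 6: m=10, q=9, a=2
  step 7: m=8, q=20, a=1
  step 8: m=12, q=5, a=5
  step 9: m=13, q=15, a=1
  step 10: m=2, q=16, a=1
  step 11: m=14, q=3, a=9
  step 12: m=13, q=25, a=1
  step 13: m=12, q=4, a=6
  step 14: m=12, q=25, a=1
  step 15: m=13, q=3, a=9
  step 16: m=14, q=16, a=1
  step 17: m=2, q=15, a=1
  step 18: m=13, q=5, a=5
  step 19: m=12, q=20, a=1
  step 20: m=8, q=9, a=2
  step 21: m=10, q=16, a=1
  step 22: m=6, q=13, a=1
  step 23: m=7, q=15, a=1
  step 24: m=8, q=12, a=1
  step 25: m=4, q=19, a=1
  step 26: m=15, q=1, a=30
a_26 = 2*a_0 = 30, so the period closes here.
sqrt(244) = [15; 1, 1, 1, 1, 1, 2, 1, 5, 1, 1, 9, 1, 6, 1, 9, 1, 1, 5, 1, 2, 1, 1, 1, 1, 1, 30]
Period length = 26

26


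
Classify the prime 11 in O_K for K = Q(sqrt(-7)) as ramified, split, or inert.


K = Q(sqrt(-7)). Since d mod 4 = 1, disc(K) = -7.
Check p | disc: -7 mod 11 = 4.
p does not divide disc. Compute Legendre symbol (d/p):
4^((11-1)/2) mod 11 = 1
(d/p) = 1, so p splits: (p) = P*P' with e=1, f=1, g=2.
Therefore p is split.

split


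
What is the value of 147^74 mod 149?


p = 149 is prime and the exponent is (p-1)/2 = 74, so by Euler's criterion 147^74 = (147/149) = +1 or -1 mod 149.
Compute by square-and-multiply:
  74 = 64 + 8 + 2 (binary 1001010)
  Repeated squaring mod 149: 147^1 = 147, 147^2 = 4, 147^4 = 16, 147^8 = 107, 147^16 = 125, 147^32 = 129, 147^64 = 102
  147^74 = 147^64 * 147^8 * 147^2 = 102 * 107 * 4 mod 149
    102 * 107 = 10914 = 37 mod 149
    37 * 4 = 148 = 148 mod 149
  147^74 = 148 mod 149
Result 148 = p - 1 = -1 mod 149: 147 is a quadratic non-residue mod 149. As a residue in [0, p-1] the value is 148.
147^74 mod 149 = 148

148


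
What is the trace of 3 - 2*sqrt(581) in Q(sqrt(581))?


Tr(a + b*sqrt(d)) = (a + b*sqrt(d)) + (a - b*sqrt(d)) = 2a
= 2 * (3)
= 6

6


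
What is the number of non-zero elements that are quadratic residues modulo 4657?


For prime p, the number of non-zero quadratic residues is (p-1)/2.
= (4657-1)/2
= 2328

2328


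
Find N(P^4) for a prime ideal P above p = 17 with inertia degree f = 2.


N(P^a) = p^(a*f)
= 17^(4*2)
= 17^8
= 6975757441

6975757441


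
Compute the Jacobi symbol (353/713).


Compute (353/713) via quadratic reciprocity:
  reciprocity: (353/713) -> +(713/353)
  reduce: (7/353)
  reciprocity: (7/353) -> +(353/7)
  reduce: (3/7)
  reciprocity: (3/7) -> -(7/3)
  reduce: (1/3)
  (1/3) = 1
Product of signs = -1

-1


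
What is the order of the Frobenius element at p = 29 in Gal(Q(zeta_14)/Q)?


The Frobenius at p in Gal(Q(zeta_n)/Q) = (Z/nZ)* is the class of p, so its order is ord_14(29), the smallest k >= 1 with 29^k = 1 mod 14.
n = 14 = 2 * 7, phi(14) = 6; the order divides phi(n).
Divisors of 6: 1, 2, 3, 6
Repeated squaring mod 14: 29^1 = 1, 29^2 = 1, 29^4 = 1
Test divisors in increasing order:
  k=1: 29^1 = 1 mod 14  <- first divisor giving 1
Order = 1

1


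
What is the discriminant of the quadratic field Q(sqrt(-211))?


For K = Q(sqrt(d)) with d squarefree: disc(K) = d if d = 1 mod 4, and disc(K) = 4d if d = 2 or 3 mod 4.
Here d = -211, and d mod 4 = 1.
d = 1 mod 4 (O_K = Z[(1+sqrt(d))/2]), so disc(K) = d = -211

-211


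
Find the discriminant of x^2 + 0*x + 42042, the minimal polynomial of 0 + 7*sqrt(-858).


The element 0 + 7*sqrt(-858) has minimal polynomial:
x^2 + 0*x + 42042
Discriminant = (0)^2 - 4*(42042)
= 0 - 168168
= -168168

-168168


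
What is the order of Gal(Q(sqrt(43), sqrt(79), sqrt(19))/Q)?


The 3 square roots of distinct primes are multiplicatively independent over Q,
so [K:Q] = 2^3 and Gal(K/Q) is isomorphic to (Z/2Z)^3.
|Gal| = 2^3 = 8

8


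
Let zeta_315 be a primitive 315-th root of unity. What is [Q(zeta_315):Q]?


The degree equals Euler's totient phi(315).
315 = 3^2 * 5 * 7
phi(315) = 144

144


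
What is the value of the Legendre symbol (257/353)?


p = 353 is prime, so compute (257/353) with the reciprocity algorithm (Jacobi-symbol steps: pull out 2s via (2/n), flip via reciprocity, reduce):
  reciprocity: (257/353) -> +(353/257)
  reduce: (96/257)
  pull out 2: (2/257) = +1  (since 257 mod 8 = 1)
  pull out 2: (2/257) = +1  (since 257 mod 8 = 1)
  pull out 2: (2/257) = +1  (since 257 mod 8 = 1)
  pull out 2: (2/257) = +1  (since 257 mod 8 = 1)
  pull out 2: (2/257) = +1  (since 257 mod 8 = 1)
  reciprocity: (3/257) -> +(257/3)
  reduce: (2/3)
  pull out 2: (2/3) = -1  (since 3 mod 8 = 3)
  (1/3) = 1
Product of signs = -1
(257/353) = -1

-1


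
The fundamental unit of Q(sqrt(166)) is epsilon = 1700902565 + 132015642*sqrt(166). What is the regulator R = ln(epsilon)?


epsilon = 1700902565 + 132015642*sqrt(166)
= 3.4018e+09
R = ln(3.4018e+09)
= 21.9476

21.9476


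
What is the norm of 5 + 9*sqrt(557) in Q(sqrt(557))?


N(a + b*sqrt(d)) = a^2 - d*b^2
= (5)^2 - (557)*(9)^2
= 25 - 45117
= -45092

-45092


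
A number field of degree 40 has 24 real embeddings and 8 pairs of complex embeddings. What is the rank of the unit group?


By Dirichlet's unit theorem:
rank = r1 + r2 - 1
= 24 + 8 - 1
= 31

31


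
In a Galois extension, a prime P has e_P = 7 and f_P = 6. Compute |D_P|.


|D_P| = e * f
= 7 * 6
= 42

42


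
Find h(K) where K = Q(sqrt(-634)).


K = Q(sqrt(-634)). d mod 4 = 2, so D = disc(K) = 4d = -2536
h(K) equals the number of primitive reduced positive-definite forms (a, b, c) = a*x^2 + b*x*y + c*y^2 with b^2 - 4ac = D,
where reduced means |b| <= a <= c, with b >= 0 whenever |b| = a or a = c, and primitive means gcd(a, b, c) = 1.
Reduced forces 3a^2 <= |D| = 2536, so 1 <= a <= 29; b must have the parity of D, and c = (b^2 - D)/(4a) must be an integer >= a.
Enumerate a = 1..29, b in [-a, a]:
  a=1: (1, 0, 634)  [1]
  a=2: (2, 0, 317)  [1]
  a=3..4: none
  a=5: (5, -2, 127), (5, 2, 127)  [2]
  a=6..9: none
  a=10: (10, -8, 65), (10, 8, 65)  [2]
  a=11: (11, -4, 58), (11, 4, 58)  [2]
  a=12: none
  a=13: (13, -8, 50), (13, 8, 50)  [2]
  a=14..21: none
  a=22: (22, -4, 29), (22, 4, 29)  [2]
  a=23..24: none
  a=25: (25, -8, 26), (25, 8, 26)  [2]
  a=26..29: none
Total reduced forms: 1 + 1 + 2 + 2 + 2 + 2 + 2 + 2 = 14
h = 14

14


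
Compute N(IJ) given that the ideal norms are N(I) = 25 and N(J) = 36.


N(IJ) = N(I) * N(J)
= 25 * 36
= 900

900


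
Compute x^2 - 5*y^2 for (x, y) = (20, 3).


x^2 - d*y^2
= 20^2 - 5*3^2
= 400 - 45
= 355

355


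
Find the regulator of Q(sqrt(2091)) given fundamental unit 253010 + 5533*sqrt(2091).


epsilon = 253010 + 5533*sqrt(2091)
= 506020.0000
R = ln(506020.0000)
= 13.1343

13.1343


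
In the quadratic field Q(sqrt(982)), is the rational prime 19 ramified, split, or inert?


K = Q(sqrt(982)). Since d mod 4 = 2, disc(K) = 3928.
Check p | disc: 3928 mod 19 = 14.
p does not divide disc. Compute Legendre symbol (d/p):
13^((19-1)/2) mod 19 = -1
(d/p) = -1, so p is inert: (p) stays prime with e=1, f=2, g=1.
Therefore p is inert.

inert


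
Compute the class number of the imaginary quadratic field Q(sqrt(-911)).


K = Q(sqrt(-911)). d mod 4 = 1, so D = disc(K) = d = -911
h(K) equals the number of primitive reduced positive-definite forms (a, b, c) = a*x^2 + b*x*y + c*y^2 with b^2 - 4ac = D,
where reduced means |b| <= a <= c, with b >= 0 whenever |b| = a or a = c, and primitive means gcd(a, b, c) = 1.
Reduced forces 3a^2 <= |D| = 911, so 1 <= a <= 17; b must have the parity of D, and c = (b^2 - D)/(4a) must be an integer >= a.
Enumerate a = 1..17, b in [-a, a]:
  a=1: (1, 1, 228)  [1]
  a=2: (2, -1, 114), (2, 1, 114)  [2]
  a=3: (3, -1, 76), (3, 1, 76)  [2]
  a=4: (4, -1, 57), (4, 1, 57)  [2]
  a=5: (5, -3, 46), (5, 3, 46)  [2]
  a=6: (6, -5, 39), (6, -1, 38), (6, 1, 38), (6, 5, 39)  [4]
  a=7: none
  a=8: (8, -7, 30), (8, 7, 30)  [2]
  a=9: (9, -5, 26), (9, 5, 26)  [2]
  a=10: (10, -7, 24), (10, -3, 23), (10, 3, 23), (10, 7, 24)  [4]
  a=11: none
  a=12: (12, -7, 20), (12, -1, 19), (12, 1, 19), (12, 7, 20)  [4]
  a=13: (13, -5, 18), (13, 5, 18)  [2]
  a=14: none
  a=15: (15, -13, 18), (15, -7, 16), (15, 7, 16), (15, 13, 18)  [4]
  a=16..17: none
Total reduced forms: 1 + 2 + 2 + 2 + 2 + 4 + 2 + 2 + 4 + 4 + 2 + 4 = 31
h = 31

31


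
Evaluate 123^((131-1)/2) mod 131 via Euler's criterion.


p = 131 is prime and the exponent is (p-1)/2 = 65, so by Euler's criterion 123^65 = (123/131) = +1 or -1 mod 131.
Compute by square-and-multiply:
  65 = 64 + 1 (binary 1000001)
  Repeated squaring mod 131: 123^1 = 123, 123^2 = 64, 123^4 = 35, 123^8 = 46, 123^16 = 20, 123^32 = 7, 123^64 = 49
  123^65 = 123^64 * 123^1 = 49 * 123 mod 131
    49 * 123 = 6027 = 1 mod 131
  123^65 = 1 mod 131
Result 1: 123 is a quadratic residue mod 131.
123^65 mod 131 = 1

1


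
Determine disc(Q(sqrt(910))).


For K = Q(sqrt(d)) with d squarefree: disc(K) = d if d = 1 mod 4, and disc(K) = 4d if d = 2 or 3 mod 4.
Here d = 910, and d mod 4 = 2.
d = 2 mod 4, not 1 (O_K = Z[sqrt(d)]), so disc(K) = 4d = 4 * (910) = 3640

3640


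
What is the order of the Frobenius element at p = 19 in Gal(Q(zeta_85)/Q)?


The Frobenius at p in Gal(Q(zeta_n)/Q) = (Z/nZ)* is the class of p, so its order is ord_85(19), the smallest k >= 1 with 19^k = 1 mod 85.
n = 85 = 5 * 17, phi(85) = 64; the order divides phi(n).
Divisors of 64: 1, 2, 4, 8, 16, 32, 64
Repeated squaring mod 85: 19^1 = 19, 19^2 = 21, 19^4 = 16, 19^8 = 1, 19^16 = 1, 19^32 = 1, 19^64 = 1
Test divisors in increasing order:
  k=1: 19^1 = 19 mod 85
  k=2: 19^2 = 21 mod 85
  k=4: 19^4 = 16 mod 85
  k=8: 19^8 = 1 mod 85  <- first divisor giving 1
Order = 8

8


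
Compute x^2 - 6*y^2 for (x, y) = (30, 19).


x^2 - d*y^2
= 30^2 - 6*19^2
= 900 - 2166
= -1266

-1266


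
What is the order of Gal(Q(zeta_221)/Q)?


|Gal(Q(zeta_221)/Q)| = phi(221)
= 192

192


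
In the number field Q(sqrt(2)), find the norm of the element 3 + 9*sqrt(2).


N(a + b*sqrt(d)) = a^2 - d*b^2
= (3)^2 - (2)*(9)^2
= 9 - 162
= -153

-153


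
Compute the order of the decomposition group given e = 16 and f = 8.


|D_P| = e * f
= 16 * 8
= 128

128


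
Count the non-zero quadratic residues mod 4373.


For prime p, the number of non-zero quadratic residues is (p-1)/2.
= (4373-1)/2
= 2186

2186


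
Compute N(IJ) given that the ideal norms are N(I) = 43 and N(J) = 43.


N(IJ) = N(I) * N(J)
= 43 * 43
= 1849

1849


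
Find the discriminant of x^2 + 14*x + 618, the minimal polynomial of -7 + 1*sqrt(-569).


The element -7 + 1*sqrt(-569) has minimal polynomial:
x^2 + 14*x + 618
Discriminant = (14)^2 - 4*(618)
= 196 - 2472
= -2276

-2276


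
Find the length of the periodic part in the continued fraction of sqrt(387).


Run the CF algorithm for sqrt(387).
a_0 = floor(sqrt(387)) = 19; set m_0=0, q_0=1.
Recurrence: m' = q*a - m,  q' = (d - m'^2)/q,  a' = floor((a_0 + m')/q').
  step 1: m=19, q=26, a=1
  step 2: m=7, q=13, a=2
  step 3: m=19, q=2, a=19
  step 4: m=19, q=13, a=2
  step 5: m=7, q=26, a=1
  step 6: m=19, q=1, a=38
a_6 = 2*a_0 = 38, so the period closes here.
sqrt(387) = [19; 1, 2, 19, 2, 1, 38]
Period length = 6

6


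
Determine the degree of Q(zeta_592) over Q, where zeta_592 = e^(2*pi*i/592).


The degree equals Euler's totient phi(592).
592 = 2^4 * 37
phi(592) = 288

288


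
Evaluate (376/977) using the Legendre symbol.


p = 977 is prime, so compute (376/977) with the reciprocity algorithm (Jacobi-symbol steps: pull out 2s via (2/n), flip via reciprocity, reduce):
  pull out 2: (2/977) = +1  (since 977 mod 8 = 1)
  pull out 2: (2/977) = +1  (since 977 mod 8 = 1)
  pull out 2: (2/977) = +1  (since 977 mod 8 = 1)
  reciprocity: (47/977) -> +(977/47)
  reduce: (37/47)
  reciprocity: (37/47) -> +(47/37)
  reduce: (10/37)
  pull out 2: (2/37) = -1  (since 37 mod 8 = 5)
  reciprocity: (5/37) -> +(37/5)
  reduce: (2/5)
  pull out 2: (2/5) = -1  (since 5 mod 8 = 5)
  (1/5) = 1
Product of signs = 1
(376/977) = 1

1


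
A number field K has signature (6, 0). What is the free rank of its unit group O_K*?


By Dirichlet's unit theorem:
rank = r1 + r2 - 1
= 6 + 0 - 1
= 5

5


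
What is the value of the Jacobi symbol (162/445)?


Compute (162/445) via quadratic reciprocity:
  pull out 2: (2/445) = -1  (since 445 mod 8 = 5)
  reciprocity: (81/445) -> +(445/81)
  reduce: (40/81)
  pull out 2: (2/81) = +1  (since 81 mod 8 = 1)
  pull out 2: (2/81) = +1  (since 81 mod 8 = 1)
  pull out 2: (2/81) = +1  (since 81 mod 8 = 1)
  reciprocity: (5/81) -> +(81/5)
  reduce: (1/5)
  (1/5) = 1
Product of signs = -1

-1


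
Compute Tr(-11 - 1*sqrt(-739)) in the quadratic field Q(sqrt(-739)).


Tr(a + b*sqrt(d)) = (a + b*sqrt(d)) + (a - b*sqrt(d)) = 2a
= 2 * (-11)
= -22

-22


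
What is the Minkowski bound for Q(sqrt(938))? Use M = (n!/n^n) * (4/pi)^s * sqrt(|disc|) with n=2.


d = 938, d mod 4 = 2, so disc(K) = 4d = 3752; |disc(K)| = 3752
Real quadratic field, so n = 2, s = r2 = 0, r1 = 2
M = (n!/n^n) * (4/pi)^s * sqrt(|disc(K)|) = (2!/2^2) * (4/pi)^0 * sqrt(3752)
= 0.5 * 1.000000 * 61.253571
= 30.6268

30.6268


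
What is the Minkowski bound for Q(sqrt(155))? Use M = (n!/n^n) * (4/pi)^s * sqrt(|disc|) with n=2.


d = 155, d mod 4 = 3, so disc(K) = 4d = 620; |disc(K)| = 620
Real quadratic field, so n = 2, s = r2 = 0, r1 = 2
M = (n!/n^n) * (4/pi)^s * sqrt(|disc(K)|) = (2!/2^2) * (4/pi)^0 * sqrt(620)
= 0.5 * 1.000000 * 24.899799
= 12.4499

12.4499


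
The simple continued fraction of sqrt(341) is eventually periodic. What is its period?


Run the CF algorithm for sqrt(341).
a_0 = floor(sqrt(341)) = 18; set m_0=0, q_0=1.
Recurrence: m' = q*a - m,  q' = (d - m'^2)/q,  a' = floor((a_0 + m')/q').
  step 1: m=18, q=17, a=2
  step 2: m=16, q=5, a=6
  step 3: m=14, q=29, a=1
  step 4: m=15, q=4, a=8
  step 5: m=17, q=13, a=2
  step 6: m=9, q=20, a=1
  step 7: m=11, q=11, a=2
  step 8: m=11, q=20, a=1
  step 9: m=9, q=13, a=2
  step 10: m=17, q=4, a=8
  step 11: m=15, q=29, a=1
  step 12: m=14, q=5, a=6
  step 13: m=16, q=17, a=2
  step 14: m=18, q=1, a=36
a_14 = 2*a_0 = 36, so the period closes here.
sqrt(341) = [18; 2, 6, 1, 8, 2, 1, 2, 1, 2, 8, 1, 6, 2, 36]
Period length = 14

14


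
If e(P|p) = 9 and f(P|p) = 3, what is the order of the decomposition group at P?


|D_P| = e * f
= 9 * 3
= 27

27


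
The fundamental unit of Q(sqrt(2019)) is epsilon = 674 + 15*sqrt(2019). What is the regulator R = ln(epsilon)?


epsilon = 674 + 15*sqrt(2019)
= 1347.9993
R = ln(1347.9993)
= 7.2064

7.2064


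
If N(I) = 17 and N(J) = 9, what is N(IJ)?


N(IJ) = N(I) * N(J)
= 17 * 9
= 153

153


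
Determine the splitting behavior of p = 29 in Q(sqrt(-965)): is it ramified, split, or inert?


K = Q(sqrt(-965)). Since d mod 4 = 3, disc(K) = -3860.
Check p | disc: -3860 mod 29 = 26.
p does not divide disc. Compute Legendre symbol (d/p):
21^((29-1)/2) mod 29 = -1
(d/p) = -1, so p is inert: (p) stays prime with e=1, f=2, g=1.
Therefore p is inert.

inert


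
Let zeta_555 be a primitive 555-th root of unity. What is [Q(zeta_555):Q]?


The degree equals Euler's totient phi(555).
555 = 3 * 5 * 37
phi(555) = 288

288


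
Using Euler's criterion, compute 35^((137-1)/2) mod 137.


p = 137 is prime and the exponent is (p-1)/2 = 68, so by Euler's criterion 35^68 = (35/137) = +1 or -1 mod 137.
Compute by square-and-multiply:
  68 = 64 + 4 (binary 1000100)
  Repeated squaring mod 137: 35^1 = 35, 35^2 = 129, 35^4 = 64, 35^8 = 123, 35^16 = 59, 35^32 = 56, 35^64 = 122
  35^68 = 35^64 * 35^4 = 122 * 64 mod 137
    122 * 64 = 7808 = 136 mod 137
  35^68 = 136 mod 137
Result 136 = p - 1 = -1 mod 137: 35 is a quadratic non-residue mod 137. As a residue in [0, p-1] the value is 136.
35^68 mod 137 = 136

136


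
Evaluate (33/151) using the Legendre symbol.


p = 151 is prime, so compute (33/151) with the reciprocity algorithm (Jacobi-symbol steps: pull out 2s via (2/n), flip via reciprocity, reduce):
  reciprocity: (33/151) -> +(151/33)
  reduce: (19/33)
  reciprocity: (19/33) -> +(33/19)
  reduce: (14/19)
  pull out 2: (2/19) = -1  (since 19 mod 8 = 3)
  reciprocity: (7/19) -> -(19/7)
  reduce: (5/7)
  reciprocity: (5/7) -> +(7/5)
  reduce: (2/5)
  pull out 2: (2/5) = -1  (since 5 mod 8 = 5)
  (1/5) = 1
Product of signs = -1
(33/151) = -1

-1


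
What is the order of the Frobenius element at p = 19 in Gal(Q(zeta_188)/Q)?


The Frobenius at p in Gal(Q(zeta_n)/Q) = (Z/nZ)* is the class of p, so its order is ord_188(19), the smallest k >= 1 with 19^k = 1 mod 188.
n = 188 = 2^2 * 47, phi(188) = 92; the order divides phi(n).
Divisors of 92: 1, 2, 4, 23, 46, 92
Repeated squaring mod 188: 19^1 = 19, 19^2 = 173, 19^4 = 37, 19^8 = 53, 19^16 = 177, 19^32 = 121, 19^64 = 165
Test divisors in increasing order:
  k=1: 19^1 = 19 mod 188
  k=2: 19^2 = 173 mod 188
  k=4: 19^4 = 37 mod 188
  k=23: 19^23 = 177 * 37 * 173 * 19 = 187 mod 188
  k=46: 19^46 = 121 * 53 * 37 * 173 = 1 mod 188  <- first divisor giving 1
Order = 46

46


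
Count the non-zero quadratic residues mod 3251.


For prime p, the number of non-zero quadratic residues is (p-1)/2.
= (3251-1)/2
= 1625

1625


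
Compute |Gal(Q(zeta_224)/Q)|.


|Gal(Q(zeta_224)/Q)| = phi(224)
= 96

96


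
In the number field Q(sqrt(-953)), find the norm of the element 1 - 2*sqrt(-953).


N(a + b*sqrt(d)) = a^2 - d*b^2
= (1)^2 - (-953)*(-2)^2
= 1 + 3812
= 3813

3813


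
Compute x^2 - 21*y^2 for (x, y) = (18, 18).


x^2 - d*y^2
= 18^2 - 21*18^2
= 324 - 6804
= -6480

-6480


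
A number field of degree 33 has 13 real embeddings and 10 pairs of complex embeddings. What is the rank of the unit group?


By Dirichlet's unit theorem:
rank = r1 + r2 - 1
= 13 + 10 - 1
= 22

22


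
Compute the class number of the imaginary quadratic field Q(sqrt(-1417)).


K = Q(sqrt(-1417)). d mod 4 = 3, so D = disc(K) = 4d = -5668
h(K) equals the number of primitive reduced positive-definite forms (a, b, c) = a*x^2 + b*x*y + c*y^2 with b^2 - 4ac = D,
where reduced means |b| <= a <= c, with b >= 0 whenever |b| = a or a = c, and primitive means gcd(a, b, c) = 1.
Reduced forces 3a^2 <= |D| = 5668, so 1 <= a <= 43; b must have the parity of D, and c = (b^2 - D)/(4a) must be an integer >= a.
Enumerate a = 1..43, b in [-a, a]:
  a=1: (1, 0, 1417)  [1]
  a=2: (2, 2, 709)  [1]
  a=3..6: none
  a=7: (7, -4, 203), (7, 4, 203)  [2]
  a=8..12: none
  a=13: (13, 0, 109)  [1]
  a=14: (14, -10, 103), (14, 10, 103)  [2]
  a=15..22: none
  a=23: (23, -6, 62), (23, 6, 62)  [2]
  a=24..25: none
  a=26: (26, 26, 61)  [1]
  a=27..28: none
  a=29: (29, -4, 49), (29, 4, 49)  [2]
  a=30: none
  a=31: (31, -6, 46), (31, 6, 46)  [2]
  a=32..36: none
  a=37: (37, -20, 41), (37, 20, 41)  [2]
  a=38..43: none
Total reduced forms: 1 + 1 + 2 + 1 + 2 + 2 + 1 + 2 + 2 + 2 = 16
h = 16

16


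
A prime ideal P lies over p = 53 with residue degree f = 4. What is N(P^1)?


N(P^a) = p^(a*f)
= 53^(1*4)
= 53^4
= 7890481

7890481


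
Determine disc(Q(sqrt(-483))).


For K = Q(sqrt(d)) with d squarefree: disc(K) = d if d = 1 mod 4, and disc(K) = 4d if d = 2 or 3 mod 4.
Here d = -483, and d mod 4 = 1.
d = 1 mod 4 (O_K = Z[(1+sqrt(d))/2]), so disc(K) = d = -483

-483


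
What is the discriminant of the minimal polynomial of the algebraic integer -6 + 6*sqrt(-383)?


The element -6 + 6*sqrt(-383) has minimal polynomial:
x^2 + 12*x + 13824
Discriminant = (12)^2 - 4*(13824)
= 144 - 55296
= -55152

-55152


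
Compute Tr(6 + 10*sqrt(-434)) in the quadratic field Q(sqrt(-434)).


Tr(a + b*sqrt(d)) = (a + b*sqrt(d)) + (a - b*sqrt(d)) = 2a
= 2 * (6)
= 12

12


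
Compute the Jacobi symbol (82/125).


Compute (82/125) via quadratic reciprocity:
  pull out 2: (2/125) = -1  (since 125 mod 8 = 5)
  reciprocity: (41/125) -> +(125/41)
  reduce: (2/41)
  pull out 2: (2/41) = +1  (since 41 mod 8 = 1)
  (1/41) = 1
Product of signs = -1

-1


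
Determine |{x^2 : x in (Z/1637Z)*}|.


For prime p, the number of non-zero quadratic residues is (p-1)/2.
= (1637-1)/2
= 818

818


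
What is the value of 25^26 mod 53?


p = 53 is prime and the exponent is (p-1)/2 = 26, so by Euler's criterion 25^26 = (25/53) = +1 or -1 mod 53.
Compute by square-and-multiply:
  26 = 16 + 8 + 2 (binary 11010)
  Repeated squaring mod 53: 25^1 = 25, 25^2 = 42, 25^4 = 15, 25^8 = 13, 25^16 = 10
  25^26 = 25^16 * 25^8 * 25^2 = 10 * 13 * 42 mod 53
    10 * 13 = 130 = 24 mod 53
    24 * 42 = 1008 = 1 mod 53
  25^26 = 1 mod 53
Result 1: 25 is a quadratic residue mod 53.
25^26 mod 53 = 1

1


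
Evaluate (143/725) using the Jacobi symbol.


Compute (143/725) via quadratic reciprocity:
  reciprocity: (143/725) -> +(725/143)
  reduce: (10/143)
  pull out 2: (2/143) = +1  (since 143 mod 8 = 7)
  reciprocity: (5/143) -> +(143/5)
  reduce: (3/5)
  reciprocity: (3/5) -> +(5/3)
  reduce: (2/3)
  pull out 2: (2/3) = -1  (since 3 mod 8 = 3)
  (1/3) = 1
Product of signs = -1

-1


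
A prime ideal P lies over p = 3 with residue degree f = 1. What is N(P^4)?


N(P^a) = p^(a*f)
= 3^(4*1)
= 3^4
= 81

81
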